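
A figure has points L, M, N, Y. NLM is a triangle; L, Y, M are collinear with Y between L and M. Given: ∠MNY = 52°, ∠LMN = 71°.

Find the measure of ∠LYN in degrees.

∠LYN = 123°

1. ∠NMY = 71°  [Y on ray ML]
2. ∠MYN = 57°  [△NYM]
3. ∠LYN = 123°  [linear pair at Y on LM]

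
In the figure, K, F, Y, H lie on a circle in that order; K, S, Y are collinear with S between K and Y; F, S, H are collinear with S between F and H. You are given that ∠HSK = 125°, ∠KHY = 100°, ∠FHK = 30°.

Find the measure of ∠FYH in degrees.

1. ∠FSY = 125°  [vertical angles at S]
2. ∠HSY = 55°  [linear pair at S on KY]
3. ∠HKY = 25°  [△KSH]
4. ∠HYK = 55°  [△KYH]
5. ∠FYK = 30°  [same arc KF]
6. ∠HFY = 25°  [△FSY]
7. ∠FHY = 70°  [△YSH]
8. ∠FYH = 85°  [△FYH]

∠FYH = 85°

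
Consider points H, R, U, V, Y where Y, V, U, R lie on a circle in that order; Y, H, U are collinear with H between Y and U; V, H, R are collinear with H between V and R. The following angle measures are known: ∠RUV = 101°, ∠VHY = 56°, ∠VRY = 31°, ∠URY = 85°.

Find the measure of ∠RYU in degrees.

1. ∠RHU = 56°  [vertical angles at H]
2. ∠RHY = 124°  [linear pair at H on YU]
3. ∠RYU = 25°  [△YHR]

∠RYU = 25°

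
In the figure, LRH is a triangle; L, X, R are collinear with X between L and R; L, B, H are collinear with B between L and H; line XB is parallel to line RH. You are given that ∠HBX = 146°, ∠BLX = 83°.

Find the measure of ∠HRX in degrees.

1. ∠LBX = 34°  [linear pair at B on LH]
2. ∠BXL = 63°  [△LXB]
3. ∠BXR = 117°  [linear pair at X on LR]
4. ∠HRX = 63°  [XB∥RH, co-interior at R–X]

∠HRX = 63°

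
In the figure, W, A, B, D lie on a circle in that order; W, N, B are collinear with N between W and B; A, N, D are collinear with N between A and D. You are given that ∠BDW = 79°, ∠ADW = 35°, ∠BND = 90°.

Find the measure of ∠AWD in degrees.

1. ∠BAW = 101°  [cyclic WABD, opposite ∠A+∠D]
2. ∠ABW = 35°  [same arc WA]
3. ∠ANW = 90°  [vertical angles at N]
4. ∠AWB = 44°  [△WAB]
5. ∠DAW = 46°  [△WNA]
6. ∠AWD = 99°  [△WAD]

∠AWD = 99°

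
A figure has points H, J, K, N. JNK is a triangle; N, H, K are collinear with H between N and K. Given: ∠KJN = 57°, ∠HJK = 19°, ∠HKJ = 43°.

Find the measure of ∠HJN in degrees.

∠HJN = 38°

1. ∠JHK = 118°  [△JHK]
2. ∠JKN = 43°  [H on ray KN]
3. ∠JHN = 62°  [linear pair at H on NK]
4. ∠JNK = 80°  [△JNK]
5. ∠HNJ = 80°  [H on ray NK]
6. ∠HJN = 38°  [△JNH]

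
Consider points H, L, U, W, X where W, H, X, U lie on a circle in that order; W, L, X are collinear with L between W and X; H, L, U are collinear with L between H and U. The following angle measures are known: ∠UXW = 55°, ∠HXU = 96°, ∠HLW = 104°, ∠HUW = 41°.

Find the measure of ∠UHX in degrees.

∠UHX = 63°

1. ∠HLX = 76°  [linear pair at L on WX]
2. ∠HXW = 41°  [same arc WH]
3. ∠UHX = 63°  [△HLX]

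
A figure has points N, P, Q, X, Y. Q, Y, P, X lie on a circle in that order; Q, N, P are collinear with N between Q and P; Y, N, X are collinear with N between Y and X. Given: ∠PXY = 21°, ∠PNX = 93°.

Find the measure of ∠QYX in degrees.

∠QYX = 66°

1. ∠PQY = 21°  [same arc YP]
2. ∠QNY = 93°  [vertical angles at N]
3. ∠QYX = 66°  [△QNY]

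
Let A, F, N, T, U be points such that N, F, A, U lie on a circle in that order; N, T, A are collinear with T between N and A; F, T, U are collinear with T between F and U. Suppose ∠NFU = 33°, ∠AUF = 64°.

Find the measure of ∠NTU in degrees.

1. ∠NAU = 33°  [same arc NU]
2. ∠ATU = 83°  [△ATU]
3. ∠NTU = 97°  [linear pair at T on NA]

∠NTU = 97°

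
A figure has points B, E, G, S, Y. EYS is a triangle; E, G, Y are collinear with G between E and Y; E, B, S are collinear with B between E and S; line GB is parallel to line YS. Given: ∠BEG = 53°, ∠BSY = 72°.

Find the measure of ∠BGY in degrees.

1. ∠SEY = 53°  [G on EY, B on ES]
2. ∠ESY = 72°  [B on ray SE]
3. ∠EYS = 55°  [△EYS]
4. ∠BGE = 55°  [GB∥YS, corresponding at G]
5. ∠BGY = 125°  [linear pair at G on EY]

∠BGY = 125°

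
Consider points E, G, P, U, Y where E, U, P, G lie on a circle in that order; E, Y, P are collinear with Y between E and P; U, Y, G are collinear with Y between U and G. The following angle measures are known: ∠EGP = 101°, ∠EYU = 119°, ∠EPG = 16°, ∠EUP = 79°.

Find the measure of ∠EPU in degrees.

1. ∠GEP = 63°  [△EPG]
2. ∠PYU = 61°  [linear pair at Y on EP]
3. ∠GUP = 63°  [same arc PG]
4. ∠EPU = 56°  [△UYP]

∠EPU = 56°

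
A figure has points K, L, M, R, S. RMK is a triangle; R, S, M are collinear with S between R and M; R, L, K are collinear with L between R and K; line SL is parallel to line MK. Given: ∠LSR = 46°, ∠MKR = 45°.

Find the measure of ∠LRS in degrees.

∠LRS = 89°

1. ∠KMR = 46°  [SL∥MK, corresponding at S]
2. ∠KRM = 89°  [△RMK]
3. ∠LRS = 89°  [S on RM, L on RK]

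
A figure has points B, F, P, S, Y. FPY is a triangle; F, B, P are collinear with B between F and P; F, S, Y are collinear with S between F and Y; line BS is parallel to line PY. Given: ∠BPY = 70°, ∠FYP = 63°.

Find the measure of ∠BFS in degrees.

1. ∠FPY = 70°  [B on ray PF]
2. ∠PFY = 47°  [△FPY]
3. ∠BFS = 47°  [B on FP, S on FY]

∠BFS = 47°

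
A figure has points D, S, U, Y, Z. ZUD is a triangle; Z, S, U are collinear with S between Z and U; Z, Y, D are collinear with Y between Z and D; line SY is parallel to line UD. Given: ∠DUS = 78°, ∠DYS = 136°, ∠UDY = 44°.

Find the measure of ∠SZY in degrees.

1. ∠DUZ = 78°  [S on ray UZ]
2. ∠SYZ = 44°  [linear pair at Y on ZD]
3. ∠YSZ = 78°  [SY∥UD, corresponding at S]
4. ∠SZY = 58°  [△ZSY]

∠SZY = 58°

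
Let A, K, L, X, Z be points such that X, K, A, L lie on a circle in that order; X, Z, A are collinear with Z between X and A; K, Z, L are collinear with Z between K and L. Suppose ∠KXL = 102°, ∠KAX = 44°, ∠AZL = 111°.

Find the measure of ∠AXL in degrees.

1. ∠KLX = 44°  [same arc XK]
2. ∠LZX = 69°  [linear pair at Z on XA]
3. ∠AXL = 67°  [△XZL]

∠AXL = 67°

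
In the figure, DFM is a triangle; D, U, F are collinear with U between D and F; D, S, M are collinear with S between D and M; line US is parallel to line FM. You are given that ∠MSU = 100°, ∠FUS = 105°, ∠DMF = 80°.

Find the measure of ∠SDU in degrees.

∠SDU = 25°

1. ∠DSU = 80°  [linear pair at S on DM]
2. ∠DUS = 75°  [linear pair at U on DF]
3. ∠SDU = 25°  [△DUS]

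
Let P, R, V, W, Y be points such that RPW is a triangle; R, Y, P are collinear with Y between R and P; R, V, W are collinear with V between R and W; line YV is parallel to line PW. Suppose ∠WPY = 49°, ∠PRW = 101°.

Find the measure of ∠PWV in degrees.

∠PWV = 30°

1. ∠RPW = 49°  [Y on ray PR]
2. ∠PWR = 30°  [△RPW]
3. ∠PWV = 30°  [V on ray WR]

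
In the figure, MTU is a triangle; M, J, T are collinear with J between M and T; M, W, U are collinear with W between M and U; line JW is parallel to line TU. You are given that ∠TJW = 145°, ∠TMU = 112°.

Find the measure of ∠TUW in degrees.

∠TUW = 33°

1. ∠MJW = 35°  [linear pair at J on MT]
2. ∠JMW = 112°  [J on MT, W on MU]
3. ∠JWM = 33°  [△MJW]
4. ∠JWU = 147°  [linear pair at W on MU]
5. ∠TUW = 33°  [JW∥TU, co-interior at U–W]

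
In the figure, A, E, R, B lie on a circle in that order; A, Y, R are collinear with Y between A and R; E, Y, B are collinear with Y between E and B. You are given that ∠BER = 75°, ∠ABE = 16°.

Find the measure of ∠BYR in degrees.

∠BYR = 91°

1. ∠BAR = 75°  [same arc RB]
2. ∠AYB = 89°  [△AYB]
3. ∠BYR = 91°  [linear pair at Y on AR]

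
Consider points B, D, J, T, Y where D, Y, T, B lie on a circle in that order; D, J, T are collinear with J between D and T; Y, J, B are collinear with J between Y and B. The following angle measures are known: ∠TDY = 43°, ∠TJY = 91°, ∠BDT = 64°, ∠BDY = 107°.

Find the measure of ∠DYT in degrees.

∠DYT = 112°

1. ∠BYT = 64°  [same arc TB]
2. ∠DTY = 25°  [△YJT]
3. ∠DYT = 112°  [△DYT]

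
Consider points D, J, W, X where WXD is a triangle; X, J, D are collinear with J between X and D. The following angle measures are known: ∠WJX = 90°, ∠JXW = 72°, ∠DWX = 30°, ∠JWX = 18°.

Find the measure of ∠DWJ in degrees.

1. ∠DJW = 90°  [linear pair at J on XD]
2. ∠DXW = 72°  [J on ray XD]
3. ∠WDX = 78°  [△WXD]
4. ∠JDW = 78°  [J on ray DX]
5. ∠DWJ = 12°  [△WJD]

∠DWJ = 12°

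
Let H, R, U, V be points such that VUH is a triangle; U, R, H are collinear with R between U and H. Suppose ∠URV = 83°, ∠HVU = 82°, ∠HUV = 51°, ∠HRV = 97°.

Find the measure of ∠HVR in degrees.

∠HVR = 36°

1. ∠UHV = 47°  [△VUH]
2. ∠RHV = 47°  [R on ray HU]
3. ∠HVR = 36°  [△VRH]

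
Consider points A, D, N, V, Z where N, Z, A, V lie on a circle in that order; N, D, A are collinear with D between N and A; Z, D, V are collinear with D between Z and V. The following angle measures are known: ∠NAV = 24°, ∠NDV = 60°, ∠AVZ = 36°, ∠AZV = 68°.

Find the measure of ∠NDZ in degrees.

∠NDZ = 120°

1. ∠NZV = 24°  [same arc NV]
2. ∠ANZ = 36°  [same arc ZA]
3. ∠NDZ = 120°  [△NDZ]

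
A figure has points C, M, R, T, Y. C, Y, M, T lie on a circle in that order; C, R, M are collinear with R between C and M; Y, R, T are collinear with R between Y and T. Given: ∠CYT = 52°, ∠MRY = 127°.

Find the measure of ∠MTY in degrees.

1. ∠CMT = 52°  [same arc CT]
2. ∠CRT = 127°  [vertical angles at R]
3. ∠MRT = 53°  [linear pair at R on CM]
4. ∠MTY = 75°  [△MRT]

∠MTY = 75°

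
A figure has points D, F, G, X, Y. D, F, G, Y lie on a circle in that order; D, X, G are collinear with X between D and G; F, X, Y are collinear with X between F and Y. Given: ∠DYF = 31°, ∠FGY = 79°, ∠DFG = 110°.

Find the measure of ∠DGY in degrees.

∠DGY = 48°

1. ∠FDY = 101°  [cyclic DFGY, opposite ∠D+∠G]
2. ∠DFY = 48°  [△DFY]
3. ∠DGY = 48°  [same arc DY]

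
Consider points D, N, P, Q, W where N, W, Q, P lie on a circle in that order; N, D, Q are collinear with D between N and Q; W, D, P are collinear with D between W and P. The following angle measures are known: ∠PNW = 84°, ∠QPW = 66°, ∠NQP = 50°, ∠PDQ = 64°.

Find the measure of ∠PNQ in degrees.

∠PNQ = 18°

1. ∠PQW = 96°  [cyclic NWQP, opposite ∠N+∠Q]
2. ∠PWQ = 18°  [△WQP]
3. ∠PNQ = 18°  [same arc QP]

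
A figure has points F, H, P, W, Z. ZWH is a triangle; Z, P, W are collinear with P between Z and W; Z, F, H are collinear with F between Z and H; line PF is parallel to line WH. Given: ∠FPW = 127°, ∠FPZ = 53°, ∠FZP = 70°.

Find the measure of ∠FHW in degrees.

∠FHW = 57°

1. ∠PFZ = 57°  [△ZPF]
2. ∠HFP = 123°  [linear pair at F on ZH]
3. ∠FHW = 57°  [PF∥WH, co-interior at H–F]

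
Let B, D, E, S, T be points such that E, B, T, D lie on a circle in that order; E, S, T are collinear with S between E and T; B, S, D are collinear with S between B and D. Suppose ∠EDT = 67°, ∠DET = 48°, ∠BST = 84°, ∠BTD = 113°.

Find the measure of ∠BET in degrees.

∠BET = 19°

1. ∠EBT = 113°  [cyclic EBTD, opposite ∠B+∠D]
2. ∠DBT = 48°  [same arc TD]
3. ∠BTE = 48°  [△BST]
4. ∠BET = 19°  [△EBT]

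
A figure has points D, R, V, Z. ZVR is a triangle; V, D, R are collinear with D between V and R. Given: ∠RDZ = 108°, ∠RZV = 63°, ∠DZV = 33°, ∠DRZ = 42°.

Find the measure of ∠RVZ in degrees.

1. ∠VDZ = 72°  [linear pair at D on VR]
2. ∠DVZ = 75°  [△ZVD]
3. ∠RVZ = 75°  [D on ray VR]

∠RVZ = 75°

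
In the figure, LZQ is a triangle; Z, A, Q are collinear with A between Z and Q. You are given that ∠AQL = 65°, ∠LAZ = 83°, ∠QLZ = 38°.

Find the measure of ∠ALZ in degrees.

1. ∠LQZ = 65°  [A on ray QZ]
2. ∠LZQ = 77°  [△LZQ]
3. ∠AZL = 77°  [A on ray ZQ]
4. ∠ALZ = 20°  [△LZA]

∠ALZ = 20°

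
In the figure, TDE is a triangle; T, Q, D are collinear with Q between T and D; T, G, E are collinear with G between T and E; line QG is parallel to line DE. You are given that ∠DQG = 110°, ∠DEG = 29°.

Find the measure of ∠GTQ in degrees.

1. ∠GQT = 70°  [linear pair at Q on TD]
2. ∠DET = 29°  [G on ray ET]
3. ∠EDT = 70°  [QG∥DE, corresponding at Q]
4. ∠DTE = 81°  [△TDE]
5. ∠GTQ = 81°  [Q on TD, G on TE]

∠GTQ = 81°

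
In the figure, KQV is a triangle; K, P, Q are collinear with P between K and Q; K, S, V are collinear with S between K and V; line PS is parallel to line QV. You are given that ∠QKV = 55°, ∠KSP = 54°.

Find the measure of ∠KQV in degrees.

1. ∠PKS = 55°  [P on KQ, S on KV]
2. ∠KPS = 71°  [△KPS]
3. ∠KQV = 71°  [PS∥QV, corresponding at P]

∠KQV = 71°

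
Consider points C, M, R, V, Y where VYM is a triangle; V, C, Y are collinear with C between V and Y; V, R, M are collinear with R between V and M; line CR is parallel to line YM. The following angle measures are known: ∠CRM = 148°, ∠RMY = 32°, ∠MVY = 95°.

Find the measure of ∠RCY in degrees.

∠RCY = 127°

1. ∠CRV = 32°  [linear pair at R on VM]
2. ∠CVR = 95°  [C on VY, R on VM]
3. ∠RCV = 53°  [△VCR]
4. ∠RCY = 127°  [linear pair at C on VY]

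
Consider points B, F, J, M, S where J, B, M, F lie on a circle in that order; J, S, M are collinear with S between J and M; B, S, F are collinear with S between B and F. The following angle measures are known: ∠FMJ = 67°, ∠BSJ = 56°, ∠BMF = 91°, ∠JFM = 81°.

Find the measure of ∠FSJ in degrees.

∠FSJ = 124°

1. ∠FBJ = 67°  [same arc JF]
2. ∠FJM = 32°  [△JMF]
3. ∠BJF = 89°  [cyclic JBMF, opposite ∠J+∠M]
4. ∠BFJ = 24°  [△JBF]
5. ∠FSJ = 124°  [△JSF]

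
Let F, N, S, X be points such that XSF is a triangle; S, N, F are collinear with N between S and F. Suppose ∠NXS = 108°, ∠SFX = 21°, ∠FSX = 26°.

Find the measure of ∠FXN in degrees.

∠FXN = 25°

1. ∠NFX = 21°  [N on ray FS]
2. ∠NSX = 26°  [N on ray SF]
3. ∠SNX = 46°  [△XSN]
4. ∠FNX = 134°  [linear pair at N on SF]
5. ∠FXN = 25°  [△XNF]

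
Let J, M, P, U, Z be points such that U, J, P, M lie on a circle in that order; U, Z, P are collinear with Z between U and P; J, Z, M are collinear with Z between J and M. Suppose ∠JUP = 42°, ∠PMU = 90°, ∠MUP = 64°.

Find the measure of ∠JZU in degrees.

1. ∠JMP = 42°  [same arc JP]
2. ∠MPU = 26°  [△UPM]
3. ∠MZP = 112°  [△PZM]
4. ∠JZU = 112°  [vertical angles at Z]

∠JZU = 112°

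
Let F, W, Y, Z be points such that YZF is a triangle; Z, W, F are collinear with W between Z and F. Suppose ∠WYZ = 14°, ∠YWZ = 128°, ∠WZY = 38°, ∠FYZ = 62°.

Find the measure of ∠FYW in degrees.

1. ∠FWY = 52°  [linear pair at W on ZF]
2. ∠FZY = 38°  [W on ray ZF]
3. ∠YFZ = 80°  [△YZF]
4. ∠WFY = 80°  [W on ray FZ]
5. ∠FYW = 48°  [△YWF]

∠FYW = 48°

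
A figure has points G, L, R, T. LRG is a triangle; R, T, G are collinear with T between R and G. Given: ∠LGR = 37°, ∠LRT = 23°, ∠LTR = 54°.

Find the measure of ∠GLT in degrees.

1. ∠LGT = 37°  [T on ray GR]
2. ∠GTL = 126°  [linear pair at T on RG]
3. ∠GLT = 17°  [△LTG]

∠GLT = 17°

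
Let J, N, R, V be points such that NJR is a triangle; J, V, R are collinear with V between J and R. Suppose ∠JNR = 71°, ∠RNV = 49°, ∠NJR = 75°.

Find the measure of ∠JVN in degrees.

1. ∠JRN = 34°  [△NJR]
2. ∠NRV = 34°  [V on ray RJ]
3. ∠NVR = 97°  [△NVR]
4. ∠JVN = 83°  [linear pair at V on JR]

∠JVN = 83°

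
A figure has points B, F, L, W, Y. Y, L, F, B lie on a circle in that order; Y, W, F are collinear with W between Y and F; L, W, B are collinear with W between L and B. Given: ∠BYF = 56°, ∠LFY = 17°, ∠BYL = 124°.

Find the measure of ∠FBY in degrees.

∠FBY = 85°

1. ∠LBY = 17°  [same arc YL]
2. ∠BLY = 39°  [△YLB]
3. ∠BFY = 39°  [same arc YB]
4. ∠FBY = 85°  [△YFB]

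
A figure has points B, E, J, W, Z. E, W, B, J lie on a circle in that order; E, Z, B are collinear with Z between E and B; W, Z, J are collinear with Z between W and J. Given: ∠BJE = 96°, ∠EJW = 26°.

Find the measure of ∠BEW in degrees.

∠BEW = 70°

1. ∠BWE = 84°  [cyclic EWBJ, opposite ∠W+∠J]
2. ∠EBW = 26°  [same arc EW]
3. ∠BEW = 70°  [△EWB]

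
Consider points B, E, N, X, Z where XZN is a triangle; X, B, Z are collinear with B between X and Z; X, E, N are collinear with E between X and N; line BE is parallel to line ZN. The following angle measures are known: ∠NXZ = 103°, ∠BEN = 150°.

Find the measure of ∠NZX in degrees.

∠NZX = 47°

1. ∠BXE = 103°  [B on XZ, E on XN]
2. ∠BEX = 30°  [linear pair at E on XN]
3. ∠EBX = 47°  [△XBE]
4. ∠NZX = 47°  [BE∥ZN, corresponding at B]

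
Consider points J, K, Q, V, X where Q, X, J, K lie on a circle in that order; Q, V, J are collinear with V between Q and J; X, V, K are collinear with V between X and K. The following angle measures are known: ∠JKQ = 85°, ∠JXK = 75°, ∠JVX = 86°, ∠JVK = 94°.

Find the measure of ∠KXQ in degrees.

∠KXQ = 20°

1. ∠JXQ = 95°  [cyclic QXJK, opposite ∠X+∠K]
2. ∠QJX = 19°  [△XVJ]
3. ∠QVX = 94°  [linear pair at V on QJ]
4. ∠JQX = 66°  [△QXJ]
5. ∠KXQ = 20°  [△QVX]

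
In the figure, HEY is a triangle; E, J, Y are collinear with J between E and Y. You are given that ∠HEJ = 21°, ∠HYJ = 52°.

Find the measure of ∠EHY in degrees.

∠EHY = 107°

1. ∠HEY = 21°  [J on ray EY]
2. ∠EYH = 52°  [J on ray YE]
3. ∠EHY = 107°  [△HEY]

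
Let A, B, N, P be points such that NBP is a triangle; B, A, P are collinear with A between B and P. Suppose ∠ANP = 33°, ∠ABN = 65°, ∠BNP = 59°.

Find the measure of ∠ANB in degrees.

∠ANB = 26°

1. ∠NBP = 65°  [A on ray BP]
2. ∠BPN = 56°  [△NBP]
3. ∠APN = 56°  [A on ray PB]
4. ∠NAP = 91°  [△NAP]
5. ∠BAN = 89°  [linear pair at A on BP]
6. ∠ANB = 26°  [△NBA]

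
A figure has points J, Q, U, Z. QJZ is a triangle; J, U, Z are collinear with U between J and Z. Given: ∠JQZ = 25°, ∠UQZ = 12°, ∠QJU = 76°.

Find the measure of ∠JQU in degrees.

∠JQU = 13°

1. ∠QJZ = 76°  [U on ray JZ]
2. ∠JZQ = 79°  [△QJZ]
3. ∠QZU = 79°  [U on ray ZJ]
4. ∠QUZ = 89°  [△QUZ]
5. ∠JUQ = 91°  [linear pair at U on JZ]
6. ∠JQU = 13°  [△QJU]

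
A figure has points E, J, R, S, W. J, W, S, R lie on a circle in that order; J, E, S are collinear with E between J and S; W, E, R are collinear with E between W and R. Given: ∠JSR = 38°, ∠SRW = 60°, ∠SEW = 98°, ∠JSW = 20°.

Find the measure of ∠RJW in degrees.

∠RJW = 122°

1. ∠JWR = 38°  [same arc JR]
2. ∠JRW = 20°  [same arc JW]
3. ∠RJW = 122°  [△JWR]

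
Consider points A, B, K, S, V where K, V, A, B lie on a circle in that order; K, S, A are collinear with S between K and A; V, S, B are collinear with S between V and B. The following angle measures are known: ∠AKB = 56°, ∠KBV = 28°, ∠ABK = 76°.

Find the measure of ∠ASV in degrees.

∠ASV = 96°

1. ∠AVB = 56°  [same arc AB]
2. ∠KAV = 28°  [same arc KV]
3. ∠ASV = 96°  [△VSA]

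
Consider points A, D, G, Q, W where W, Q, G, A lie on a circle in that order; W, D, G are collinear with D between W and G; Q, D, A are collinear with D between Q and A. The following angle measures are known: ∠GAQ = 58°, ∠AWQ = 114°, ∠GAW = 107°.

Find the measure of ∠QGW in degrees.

∠QGW = 49°

1. ∠GWQ = 58°  [same arc QG]
2. ∠GQW = 73°  [cyclic WQGA, opposite ∠Q+∠A]
3. ∠QGW = 49°  [△WQG]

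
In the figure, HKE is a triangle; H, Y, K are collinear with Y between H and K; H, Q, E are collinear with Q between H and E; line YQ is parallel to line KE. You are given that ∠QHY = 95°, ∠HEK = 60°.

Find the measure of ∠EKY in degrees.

1. ∠EHK = 95°  [Y on HK, Q on HE]
2. ∠EKH = 25°  [△HKE]
3. ∠EKY = 25°  [Y on ray KH]

∠EKY = 25°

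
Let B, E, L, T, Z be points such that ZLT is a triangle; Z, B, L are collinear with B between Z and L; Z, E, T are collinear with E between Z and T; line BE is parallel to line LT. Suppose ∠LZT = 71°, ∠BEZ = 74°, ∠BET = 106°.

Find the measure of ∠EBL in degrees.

∠EBL = 145°

1. ∠BZE = 71°  [B on ZL, E on ZT]
2. ∠EBZ = 35°  [△ZBE]
3. ∠EBL = 145°  [linear pair at B on ZL]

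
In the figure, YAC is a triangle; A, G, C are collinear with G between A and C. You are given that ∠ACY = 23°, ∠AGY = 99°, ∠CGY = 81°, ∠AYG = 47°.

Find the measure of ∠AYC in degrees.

∠AYC = 123°

1. ∠GAY = 34°  [△YAG]
2. ∠CAY = 34°  [G on ray AC]
3. ∠AYC = 123°  [△YAC]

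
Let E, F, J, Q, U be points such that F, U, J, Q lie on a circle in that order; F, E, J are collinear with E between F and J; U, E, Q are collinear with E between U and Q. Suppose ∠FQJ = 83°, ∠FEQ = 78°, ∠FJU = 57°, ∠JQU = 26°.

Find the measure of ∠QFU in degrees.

∠QFU = 71°

1. ∠JEU = 78°  [vertical angles at E]
2. ∠JUQ = 45°  [△UEJ]
3. ∠QJU = 109°  [△UJQ]
4. ∠QFU = 71°  [cyclic FUJQ, opposite ∠F+∠J]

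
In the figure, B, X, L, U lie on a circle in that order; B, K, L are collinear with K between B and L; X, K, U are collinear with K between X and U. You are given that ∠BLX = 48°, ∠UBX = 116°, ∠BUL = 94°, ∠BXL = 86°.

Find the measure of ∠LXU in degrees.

∠LXU = 70°

1. ∠LBX = 46°  [△BXL]
2. ∠ULX = 64°  [cyclic BXLU, opposite ∠B+∠L]
3. ∠LUX = 46°  [same arc XL]
4. ∠LXU = 70°  [△XLU]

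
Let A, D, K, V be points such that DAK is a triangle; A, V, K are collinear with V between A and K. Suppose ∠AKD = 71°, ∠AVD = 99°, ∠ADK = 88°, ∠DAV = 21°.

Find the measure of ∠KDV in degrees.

∠KDV = 28°

1. ∠DKV = 71°  [V on ray KA]
2. ∠DVK = 81°  [linear pair at V on AK]
3. ∠KDV = 28°  [△DVK]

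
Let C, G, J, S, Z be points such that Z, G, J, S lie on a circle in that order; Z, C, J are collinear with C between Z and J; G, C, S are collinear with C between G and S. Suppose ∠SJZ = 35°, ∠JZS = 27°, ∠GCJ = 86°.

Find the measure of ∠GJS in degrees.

1. ∠SGZ = 35°  [same arc ZS]
2. ∠JGS = 27°  [same arc JS]
3. ∠GCZ = 94°  [linear pair at C on ZJ]
4. ∠GZJ = 51°  [△ZCG]
5. ∠GSJ = 51°  [same arc GJ]
6. ∠GJS = 102°  [△GJS]

∠GJS = 102°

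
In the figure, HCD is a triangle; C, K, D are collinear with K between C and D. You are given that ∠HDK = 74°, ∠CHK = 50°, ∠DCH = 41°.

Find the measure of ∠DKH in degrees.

∠DKH = 91°

1. ∠HCK = 41°  [K on ray CD]
2. ∠CKH = 89°  [△HCK]
3. ∠DKH = 91°  [linear pair at K on CD]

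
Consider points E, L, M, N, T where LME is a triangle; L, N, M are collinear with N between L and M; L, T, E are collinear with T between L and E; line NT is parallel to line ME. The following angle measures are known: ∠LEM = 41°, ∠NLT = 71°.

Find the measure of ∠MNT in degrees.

∠MNT = 112°

1. ∠LTN = 41°  [NT∥ME, corresponding at T]
2. ∠LNT = 68°  [△LNT]
3. ∠MNT = 112°  [linear pair at N on LM]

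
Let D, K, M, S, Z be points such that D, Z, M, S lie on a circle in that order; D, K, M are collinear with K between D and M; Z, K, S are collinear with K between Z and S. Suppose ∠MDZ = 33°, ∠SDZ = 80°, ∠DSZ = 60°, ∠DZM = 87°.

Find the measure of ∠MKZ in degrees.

1. ∠MSZ = 33°  [same arc ZM]
2. ∠DMZ = 60°  [△DZM]
3. ∠SMZ = 100°  [cyclic DZMS, opposite ∠D+∠M]
4. ∠MZS = 47°  [△ZMS]
5. ∠MKZ = 73°  [△ZKM]

∠MKZ = 73°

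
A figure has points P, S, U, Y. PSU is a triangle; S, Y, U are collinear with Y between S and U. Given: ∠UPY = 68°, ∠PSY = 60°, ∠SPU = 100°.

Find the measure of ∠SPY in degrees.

∠SPY = 32°

1. ∠PSU = 60°  [Y on ray SU]
2. ∠PUS = 20°  [△PSU]
3. ∠PUY = 20°  [Y on ray US]
4. ∠PYU = 92°  [△PYU]
5. ∠PYS = 88°  [linear pair at Y on SU]
6. ∠SPY = 32°  [△PSY]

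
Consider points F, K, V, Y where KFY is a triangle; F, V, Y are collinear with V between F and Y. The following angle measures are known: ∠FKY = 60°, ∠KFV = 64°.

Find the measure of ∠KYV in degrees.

1. ∠KFY = 64°  [V on ray FY]
2. ∠FYK = 56°  [△KFY]
3. ∠KYV = 56°  [V on ray YF]

∠KYV = 56°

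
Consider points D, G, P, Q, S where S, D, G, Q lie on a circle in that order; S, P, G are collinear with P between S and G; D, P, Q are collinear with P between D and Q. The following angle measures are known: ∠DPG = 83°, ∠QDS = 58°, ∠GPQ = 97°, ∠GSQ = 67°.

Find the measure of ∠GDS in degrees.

1. ∠QGS = 58°  [same arc SQ]
2. ∠GQS = 55°  [△SGQ]
3. ∠GDS = 125°  [cyclic SDGQ, opposite ∠D+∠Q]

∠GDS = 125°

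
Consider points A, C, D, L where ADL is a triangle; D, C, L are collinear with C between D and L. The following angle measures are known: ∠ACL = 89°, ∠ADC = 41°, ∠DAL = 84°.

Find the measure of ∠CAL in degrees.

1. ∠ADL = 41°  [C on ray DL]
2. ∠ALD = 55°  [△ADL]
3. ∠ALC = 55°  [C on ray LD]
4. ∠CAL = 36°  [△ACL]

∠CAL = 36°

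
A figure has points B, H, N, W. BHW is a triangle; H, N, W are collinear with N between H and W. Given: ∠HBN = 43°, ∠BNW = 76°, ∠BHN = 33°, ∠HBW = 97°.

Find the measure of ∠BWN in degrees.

1. ∠BHW = 33°  [N on ray HW]
2. ∠BWH = 50°  [△BHW]
3. ∠BWN = 50°  [N on ray WH]

∠BWN = 50°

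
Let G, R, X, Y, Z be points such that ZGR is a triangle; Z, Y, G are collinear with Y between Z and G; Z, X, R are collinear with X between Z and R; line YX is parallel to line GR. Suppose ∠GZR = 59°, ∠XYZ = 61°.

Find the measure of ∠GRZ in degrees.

1. ∠XZY = 59°  [Y on ZG, X on ZR]
2. ∠YXZ = 60°  [△ZYX]
3. ∠GRZ = 60°  [YX∥GR, corresponding at X]

∠GRZ = 60°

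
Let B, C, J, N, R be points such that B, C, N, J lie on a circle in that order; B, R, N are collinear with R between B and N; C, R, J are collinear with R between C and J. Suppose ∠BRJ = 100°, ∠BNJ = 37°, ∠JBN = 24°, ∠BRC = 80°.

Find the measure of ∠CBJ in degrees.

∠CBJ = 87°

1. ∠BJC = 56°  [△BRJ]
2. ∠BCJ = 37°  [same arc BJ]
3. ∠CBJ = 87°  [△BCJ]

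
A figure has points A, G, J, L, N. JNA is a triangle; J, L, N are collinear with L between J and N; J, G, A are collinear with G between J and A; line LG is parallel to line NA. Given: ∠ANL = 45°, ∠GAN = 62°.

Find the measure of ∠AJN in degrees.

∠AJN = 73°

1. ∠ANJ = 45°  [L on ray NJ]
2. ∠JAN = 62°  [G on ray AJ]
3. ∠AJN = 73°  [△JNA]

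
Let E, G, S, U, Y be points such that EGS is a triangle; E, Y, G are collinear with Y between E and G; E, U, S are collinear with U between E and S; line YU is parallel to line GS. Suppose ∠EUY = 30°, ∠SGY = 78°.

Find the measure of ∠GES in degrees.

∠GES = 72°

1. ∠ESG = 30°  [YU∥GS, corresponding at U]
2. ∠EGS = 78°  [Y on ray GE]
3. ∠GES = 72°  [△EGS]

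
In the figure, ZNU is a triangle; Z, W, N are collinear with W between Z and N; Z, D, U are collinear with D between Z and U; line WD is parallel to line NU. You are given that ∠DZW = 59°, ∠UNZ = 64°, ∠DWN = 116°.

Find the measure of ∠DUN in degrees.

1. ∠NZU = 59°  [W on ZN, D on ZU]
2. ∠NUZ = 57°  [△ZNU]
3. ∠DUN = 57°  [D on ray UZ]

∠DUN = 57°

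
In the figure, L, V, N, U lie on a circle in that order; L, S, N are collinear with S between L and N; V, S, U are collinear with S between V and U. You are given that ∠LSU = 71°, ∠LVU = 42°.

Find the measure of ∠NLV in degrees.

1. ∠NSV = 71°  [vertical angles at S]
2. ∠LSV = 109°  [linear pair at S on LN]
3. ∠NLV = 29°  [△LSV]

∠NLV = 29°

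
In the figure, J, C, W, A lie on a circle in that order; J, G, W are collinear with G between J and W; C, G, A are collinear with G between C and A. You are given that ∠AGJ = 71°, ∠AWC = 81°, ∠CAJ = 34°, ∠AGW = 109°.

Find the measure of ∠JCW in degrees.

∠JCW = 122°

1. ∠AJC = 99°  [cyclic JCWA, opposite ∠J+∠W]
2. ∠CWJ = 34°  [same arc JC]
3. ∠ACJ = 47°  [△JCA]
4. ∠CGJ = 109°  [vertical angles at G]
5. ∠CJW = 24°  [△JGC]
6. ∠JCW = 122°  [△JCW]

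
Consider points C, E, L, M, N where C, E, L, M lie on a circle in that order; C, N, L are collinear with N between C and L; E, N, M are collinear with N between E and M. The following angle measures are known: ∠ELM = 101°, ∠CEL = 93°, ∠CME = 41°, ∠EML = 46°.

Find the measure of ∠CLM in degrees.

1. ∠LEM = 33°  [△ELM]
2. ∠CML = 87°  [cyclic CELM, opposite ∠E+∠M]
3. ∠LCM = 33°  [same arc LM]
4. ∠CLM = 60°  [△CLM]

∠CLM = 60°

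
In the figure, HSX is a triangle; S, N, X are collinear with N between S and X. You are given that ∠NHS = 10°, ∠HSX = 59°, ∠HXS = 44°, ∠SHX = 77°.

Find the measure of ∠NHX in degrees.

∠NHX = 67°

1. ∠HSN = 59°  [N on ray SX]
2. ∠HXN = 44°  [N on ray XS]
3. ∠HNS = 111°  [△HSN]
4. ∠HNX = 69°  [linear pair at N on SX]
5. ∠NHX = 67°  [△HNX]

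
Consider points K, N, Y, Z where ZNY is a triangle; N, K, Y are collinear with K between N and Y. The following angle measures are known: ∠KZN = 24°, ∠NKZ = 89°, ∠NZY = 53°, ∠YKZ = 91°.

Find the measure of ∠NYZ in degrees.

∠NYZ = 60°

1. ∠KNZ = 67°  [△ZNK]
2. ∠YNZ = 67°  [K on ray NY]
3. ∠NYZ = 60°  [△ZNY]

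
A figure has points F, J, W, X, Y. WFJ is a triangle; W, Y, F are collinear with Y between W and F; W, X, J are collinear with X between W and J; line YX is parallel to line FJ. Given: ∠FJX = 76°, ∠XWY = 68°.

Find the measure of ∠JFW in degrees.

∠JFW = 36°

1. ∠FJW = 76°  [X on ray JW]
2. ∠FWJ = 68°  [Y on WF, X on WJ]
3. ∠JFW = 36°  [△WFJ]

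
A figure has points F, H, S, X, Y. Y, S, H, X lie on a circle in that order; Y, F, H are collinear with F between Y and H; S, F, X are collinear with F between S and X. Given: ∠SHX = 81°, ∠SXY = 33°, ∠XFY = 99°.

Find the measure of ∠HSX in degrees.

1. ∠SHY = 33°  [same arc YS]
2. ∠HFS = 99°  [vertical angles at F]
3. ∠HSX = 48°  [△SFH]

∠HSX = 48°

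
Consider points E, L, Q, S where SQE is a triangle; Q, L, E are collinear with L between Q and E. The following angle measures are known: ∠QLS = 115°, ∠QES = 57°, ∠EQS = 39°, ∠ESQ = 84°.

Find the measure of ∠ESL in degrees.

∠ESL = 58°

1. ∠ELS = 65°  [linear pair at L on QE]
2. ∠LES = 57°  [L on ray EQ]
3. ∠ESL = 58°  [△SLE]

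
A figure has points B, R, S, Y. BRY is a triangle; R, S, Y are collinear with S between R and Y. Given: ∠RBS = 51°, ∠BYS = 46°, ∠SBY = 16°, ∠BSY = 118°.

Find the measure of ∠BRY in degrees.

∠BRY = 67°

1. ∠BSR = 62°  [linear pair at S on RY]
2. ∠BRS = 67°  [△BRS]
3. ∠BRY = 67°  [S on ray RY]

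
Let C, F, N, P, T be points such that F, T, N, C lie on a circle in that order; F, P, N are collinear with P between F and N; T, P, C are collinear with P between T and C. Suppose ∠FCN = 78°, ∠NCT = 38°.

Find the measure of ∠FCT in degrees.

∠FCT = 40°

1. ∠FTN = 102°  [cyclic FTNC, opposite ∠T+∠C]
2. ∠NFT = 38°  [same arc TN]
3. ∠FNT = 40°  [△FTN]
4. ∠FCT = 40°  [same arc FT]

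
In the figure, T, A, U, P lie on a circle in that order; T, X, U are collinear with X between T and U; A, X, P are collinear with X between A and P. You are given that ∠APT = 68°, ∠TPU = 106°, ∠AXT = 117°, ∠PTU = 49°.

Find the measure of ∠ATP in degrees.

1. ∠PUT = 25°  [△TUP]
2. ∠PAT = 25°  [same arc TP]
3. ∠ATP = 87°  [△TAP]

∠ATP = 87°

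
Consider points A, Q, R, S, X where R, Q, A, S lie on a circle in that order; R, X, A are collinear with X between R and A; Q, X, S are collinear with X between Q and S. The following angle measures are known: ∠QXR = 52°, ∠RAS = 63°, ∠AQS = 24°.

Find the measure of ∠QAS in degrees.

∠QAS = 91°

1. ∠AXS = 52°  [vertical angles at X]
2. ∠ASQ = 65°  [△AXS]
3. ∠QAS = 91°  [△QAS]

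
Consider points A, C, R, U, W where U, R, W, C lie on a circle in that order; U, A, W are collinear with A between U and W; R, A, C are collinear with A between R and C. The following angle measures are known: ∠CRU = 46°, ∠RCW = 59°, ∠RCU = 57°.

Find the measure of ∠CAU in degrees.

1. ∠CWU = 46°  [same arc UC]
2. ∠CAW = 75°  [△WAC]
3. ∠CAU = 105°  [linear pair at A on UW]

∠CAU = 105°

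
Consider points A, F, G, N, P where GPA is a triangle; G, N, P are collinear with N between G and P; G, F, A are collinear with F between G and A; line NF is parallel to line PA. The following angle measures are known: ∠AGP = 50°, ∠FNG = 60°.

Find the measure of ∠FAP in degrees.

∠FAP = 70°

1. ∠FGN = 50°  [N on GP, F on GA]
2. ∠GFN = 70°  [△GNF]
3. ∠AFN = 110°  [linear pair at F on GA]
4. ∠FAP = 70°  [NF∥PA, co-interior at A–F]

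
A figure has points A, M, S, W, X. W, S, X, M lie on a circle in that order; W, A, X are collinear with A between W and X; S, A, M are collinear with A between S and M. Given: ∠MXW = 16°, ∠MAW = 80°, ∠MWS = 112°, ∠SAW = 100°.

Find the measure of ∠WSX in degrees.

∠WSX = 64°

1. ∠MSW = 16°  [same arc WM]
2. ∠SMW = 52°  [△WSM]
3. ∠SWX = 64°  [△WAS]
4. ∠SXW = 52°  [same arc WS]
5. ∠WSX = 64°  [△WSX]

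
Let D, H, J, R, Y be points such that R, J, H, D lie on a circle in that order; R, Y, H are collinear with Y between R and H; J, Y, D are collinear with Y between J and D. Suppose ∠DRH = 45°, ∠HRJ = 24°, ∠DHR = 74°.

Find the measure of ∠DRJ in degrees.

1. ∠DJH = 45°  [same arc HD]
2. ∠HDJ = 24°  [same arc JH]
3. ∠DHJ = 111°  [△JHD]
4. ∠DRJ = 69°  [cyclic RJHD, opposite ∠R+∠H]

∠DRJ = 69°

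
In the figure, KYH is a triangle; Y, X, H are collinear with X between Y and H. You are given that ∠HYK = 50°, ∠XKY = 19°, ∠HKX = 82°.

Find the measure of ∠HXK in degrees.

1. ∠KYX = 50°  [X on ray YH]
2. ∠KXY = 111°  [△KYX]
3. ∠HXK = 69°  [linear pair at X on YH]

∠HXK = 69°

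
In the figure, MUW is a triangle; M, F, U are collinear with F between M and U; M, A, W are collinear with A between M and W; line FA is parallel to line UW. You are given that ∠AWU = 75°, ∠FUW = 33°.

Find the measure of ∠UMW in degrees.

∠UMW = 72°

1. ∠MWU = 75°  [A on ray WM]
2. ∠MUW = 33°  [F on ray UM]
3. ∠UMW = 72°  [△MUW]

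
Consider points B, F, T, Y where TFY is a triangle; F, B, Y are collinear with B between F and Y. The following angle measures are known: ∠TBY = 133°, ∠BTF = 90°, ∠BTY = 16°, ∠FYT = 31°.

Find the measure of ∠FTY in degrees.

∠FTY = 106°

1. ∠FBT = 47°  [linear pair at B on FY]
2. ∠BFT = 43°  [△TFB]
3. ∠TFY = 43°  [B on ray FY]
4. ∠FTY = 106°  [△TFY]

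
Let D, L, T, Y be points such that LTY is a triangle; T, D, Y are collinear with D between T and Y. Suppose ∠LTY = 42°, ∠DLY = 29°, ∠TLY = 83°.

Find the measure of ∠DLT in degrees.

1. ∠LYT = 55°  [△LTY]
2. ∠DTL = 42°  [D on ray TY]
3. ∠DYL = 55°  [D on ray YT]
4. ∠LDY = 96°  [△LDY]
5. ∠LDT = 84°  [linear pair at D on TY]
6. ∠DLT = 54°  [△LTD]

∠DLT = 54°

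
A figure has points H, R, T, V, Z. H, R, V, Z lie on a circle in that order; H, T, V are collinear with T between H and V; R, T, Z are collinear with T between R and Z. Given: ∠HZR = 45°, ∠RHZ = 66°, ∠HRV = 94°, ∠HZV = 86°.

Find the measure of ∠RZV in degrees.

1. ∠HVR = 45°  [same arc HR]
2. ∠RHV = 41°  [△HRV]
3. ∠RZV = 41°  [same arc RV]

∠RZV = 41°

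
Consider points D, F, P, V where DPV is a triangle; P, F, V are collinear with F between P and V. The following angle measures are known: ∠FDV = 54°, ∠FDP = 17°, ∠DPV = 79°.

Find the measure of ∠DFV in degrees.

1. ∠DPF = 79°  [F on ray PV]
2. ∠DFP = 84°  [△DPF]
3. ∠DFV = 96°  [linear pair at F on PV]

∠DFV = 96°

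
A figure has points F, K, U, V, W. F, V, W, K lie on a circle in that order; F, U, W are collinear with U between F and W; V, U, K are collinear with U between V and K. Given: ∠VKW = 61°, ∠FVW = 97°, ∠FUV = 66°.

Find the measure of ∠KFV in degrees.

1. ∠VFW = 61°  [same arc VW]
2. ∠FWV = 22°  [△FVW]
3. ∠FVK = 53°  [△FUV]
4. ∠FKV = 22°  [same arc FV]
5. ∠KFV = 105°  [△FVK]

∠KFV = 105°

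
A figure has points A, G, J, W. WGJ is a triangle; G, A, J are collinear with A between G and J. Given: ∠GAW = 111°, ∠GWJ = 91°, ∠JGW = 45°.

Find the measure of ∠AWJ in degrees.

∠AWJ = 67°

1. ∠JAW = 69°  [linear pair at A on GJ]
2. ∠GJW = 44°  [△WGJ]
3. ∠AJW = 44°  [A on ray JG]
4. ∠AWJ = 67°  [△WAJ]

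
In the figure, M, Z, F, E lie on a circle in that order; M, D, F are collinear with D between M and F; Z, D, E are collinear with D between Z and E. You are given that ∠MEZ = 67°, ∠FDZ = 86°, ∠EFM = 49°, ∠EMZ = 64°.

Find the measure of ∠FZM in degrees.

∠FZM = 76°

1. ∠MFZ = 67°  [same arc MZ]
2. ∠EZM = 49°  [△MZE]
3. ∠MDZ = 94°  [linear pair at D on MF]
4. ∠FMZ = 37°  [△MDZ]
5. ∠FZM = 76°  [△MZF]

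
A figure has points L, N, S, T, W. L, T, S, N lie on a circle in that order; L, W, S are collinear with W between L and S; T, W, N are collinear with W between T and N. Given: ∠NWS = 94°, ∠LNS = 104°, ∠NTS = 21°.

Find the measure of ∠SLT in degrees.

∠SLT = 31°

1. ∠LWT = 94°  [vertical angles at W]
2. ∠LTS = 76°  [cyclic LTSN, opposite ∠T+∠N]
3. ∠SWT = 86°  [linear pair at W on LS]
4. ∠LST = 73°  [△TWS]
5. ∠SLT = 31°  [△LTS]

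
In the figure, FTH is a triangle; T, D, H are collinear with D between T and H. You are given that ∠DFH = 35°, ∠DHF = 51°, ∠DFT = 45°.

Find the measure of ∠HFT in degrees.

1. ∠FDH = 94°  [△FDH]
2. ∠FHT = 51°  [D on ray HT]
3. ∠FDT = 86°  [linear pair at D on TH]
4. ∠DTF = 49°  [△FTD]
5. ∠FTH = 49°  [D on ray TH]
6. ∠HFT = 80°  [△FTH]

∠HFT = 80°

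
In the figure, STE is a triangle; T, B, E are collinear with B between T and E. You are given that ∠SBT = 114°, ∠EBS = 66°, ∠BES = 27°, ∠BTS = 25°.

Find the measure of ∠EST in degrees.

∠EST = 128°

1. ∠SET = 27°  [B on ray ET]
2. ∠ETS = 25°  [B on ray TE]
3. ∠EST = 128°  [△STE]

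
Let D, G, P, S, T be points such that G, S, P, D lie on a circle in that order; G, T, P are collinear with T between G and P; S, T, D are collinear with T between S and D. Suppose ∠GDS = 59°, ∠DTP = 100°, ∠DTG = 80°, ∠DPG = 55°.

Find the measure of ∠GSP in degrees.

1. ∠DGP = 41°  [△GTD]
2. ∠GDP = 84°  [△GPD]
3. ∠GSP = 96°  [cyclic GSPD, opposite ∠S+∠D]

∠GSP = 96°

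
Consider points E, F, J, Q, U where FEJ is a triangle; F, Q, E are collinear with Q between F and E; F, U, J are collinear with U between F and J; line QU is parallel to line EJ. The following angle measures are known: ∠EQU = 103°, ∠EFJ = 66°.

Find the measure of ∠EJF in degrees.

∠EJF = 37°

1. ∠FQU = 77°  [linear pair at Q on FE]
2. ∠QFU = 66°  [Q on FE, U on FJ]
3. ∠FUQ = 37°  [△FQU]
4. ∠EJF = 37°  [QU∥EJ, corresponding at U]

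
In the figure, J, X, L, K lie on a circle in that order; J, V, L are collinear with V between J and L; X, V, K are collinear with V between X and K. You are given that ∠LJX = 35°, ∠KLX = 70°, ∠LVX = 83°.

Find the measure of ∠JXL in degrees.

1. ∠LKX = 35°  [same arc XL]
2. ∠KXL = 75°  [△XLK]
3. ∠JLX = 22°  [△XVL]
4. ∠JXL = 123°  [△JXL]

∠JXL = 123°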